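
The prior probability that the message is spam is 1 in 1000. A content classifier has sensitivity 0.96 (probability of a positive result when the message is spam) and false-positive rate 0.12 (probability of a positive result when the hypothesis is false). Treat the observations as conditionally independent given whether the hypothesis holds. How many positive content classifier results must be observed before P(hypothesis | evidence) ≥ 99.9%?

7

Prior odds: 0.001 ÷ 0.999 = 1/999.
Likelihood ratio of a positive result = 0.96/0.12 = 8.
Target posterior odds = 0.999/0.001 = 999.
Need (1/999) × 8ⁿ ≥ 999, i.e. 8ⁿ ≥ 998001.
8⁶ = 262144 falls short of 998001 but 8⁷ = 2097152 reaches it, so n = 7.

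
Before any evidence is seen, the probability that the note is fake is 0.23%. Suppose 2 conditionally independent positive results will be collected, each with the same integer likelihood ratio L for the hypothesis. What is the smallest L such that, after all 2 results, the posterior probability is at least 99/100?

208

Prior odds = 0.0023/0.9977 = 23/9977.
Target odds = 0.99/0.01 = 99.
Need L² ≥ 99 ÷ (23/9977) = 987723/23.
207² = 42849 < 987723/23 ≤ 43264 = 208², so L = 208.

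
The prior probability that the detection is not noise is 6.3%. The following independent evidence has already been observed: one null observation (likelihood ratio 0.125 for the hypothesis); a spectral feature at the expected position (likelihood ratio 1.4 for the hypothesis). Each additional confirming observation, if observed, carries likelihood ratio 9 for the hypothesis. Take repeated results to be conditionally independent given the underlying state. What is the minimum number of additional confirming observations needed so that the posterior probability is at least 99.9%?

Prior odds = 0.063/0.937 = 63/937.
Combined Bayes factor of the evidence already in hand = 0.125 × 1.4 = 0.175.
Odds after that evidence = (63/937) × 0.175 = 441/37480.
Target odds = 0.999/0.001 = 999.
Need 9ⁿ ≥ 999 ÷ (441/37480) = 4160280/49.
9⁵ = 59049 falls short of 4160280/49 but 9⁶ = 531441 reaches it, so n = 6.

6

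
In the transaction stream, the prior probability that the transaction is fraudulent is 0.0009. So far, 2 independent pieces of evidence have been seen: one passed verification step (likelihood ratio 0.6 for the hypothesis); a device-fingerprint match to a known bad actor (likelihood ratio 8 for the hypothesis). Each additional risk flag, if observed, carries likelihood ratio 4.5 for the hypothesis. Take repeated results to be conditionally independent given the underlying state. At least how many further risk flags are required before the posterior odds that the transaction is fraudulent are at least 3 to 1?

5

Prior odds = 0.0009/0.9991 = 9/9991.
Combined Bayes factor of the evidence already in hand = 0.6 × 8 = 4.8.
Odds after that evidence = (9/9991) × 4.8 = 216/49955.
Target odds = 3.
Need 4.5ⁿ ≥ 3 ÷ (216/49955) = 49955/72.
4.5⁴ = 410.0625 falls short of 49955/72 but 4.5⁵ = 1845.28125 reaches it, so n = 5.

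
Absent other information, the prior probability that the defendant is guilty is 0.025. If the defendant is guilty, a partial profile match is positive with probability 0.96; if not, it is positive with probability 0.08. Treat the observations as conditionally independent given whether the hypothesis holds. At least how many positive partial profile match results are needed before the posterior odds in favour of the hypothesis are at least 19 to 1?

3

Prior odds: 0.025 ÷ 0.975 = 1/39.
Likelihood ratio of a positive = 0.96/0.08 = 12.
Target odds = 19.
Require 12ⁿ ≥ 19 ÷ (1/39) = 741.
12² = 144 falls short of 741 but 12³ = 1728 reaches it, so n = 3.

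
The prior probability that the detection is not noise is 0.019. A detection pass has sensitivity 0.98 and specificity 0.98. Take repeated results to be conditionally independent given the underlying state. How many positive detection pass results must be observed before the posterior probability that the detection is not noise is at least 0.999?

Prior odds: 0.019 ÷ 0.981 = 19/981.
False-positive rate = 1 − 0.98 = 0.02; likelihood ratio of a positive = 0.98/0.02 = 49.
Target posterior odds = 0.999/0.001 = 999.
Require 49ⁿ ≥ 999 ÷ (19/981) = 980019/19.
49² = 2401 falls short of 980019/19 but 49³ = 117649 reaches it, so n = 3.

3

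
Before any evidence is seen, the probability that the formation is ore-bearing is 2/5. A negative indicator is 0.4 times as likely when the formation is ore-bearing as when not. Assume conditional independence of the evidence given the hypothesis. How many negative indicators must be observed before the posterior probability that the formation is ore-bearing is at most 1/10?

Prior odds: 0.4 ÷ 0.6 = 2/3.
Likelihood ratio per negative indicator = 0.4.
Target posterior odds = 0.1/0.9 = 1/9.
Require 0.4ⁿ ≤ 1/9 ÷ (2/3) = 1/6.
0.4¹ = 0.4 is still above 1/6 but 0.4² = 0.16 is at or below it, so n = 2.

2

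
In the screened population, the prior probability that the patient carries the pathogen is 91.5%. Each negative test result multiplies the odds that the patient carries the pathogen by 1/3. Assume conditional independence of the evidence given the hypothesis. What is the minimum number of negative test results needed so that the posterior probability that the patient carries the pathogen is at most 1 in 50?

Prior odds: 0.915 ÷ 0.085 = 183/17.
Likelihood ratio per negative test result = 1/3.
Target posterior odds = 0.02/0.98 = 1/49.
Require (1/3)ⁿ ≤ 1/49 ÷ (183/17) = 17/8967.
(1/3)⁵ = 1/243 is still above 17/8967 but (1/3)⁶ = 1/729 is at or below it, so n = 6.

6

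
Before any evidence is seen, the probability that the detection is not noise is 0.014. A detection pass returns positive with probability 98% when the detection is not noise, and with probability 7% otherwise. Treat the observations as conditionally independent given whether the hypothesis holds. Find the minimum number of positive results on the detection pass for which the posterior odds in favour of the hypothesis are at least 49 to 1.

4

Prior odds: 0.014 ÷ 0.986 = 7/493.
Likelihood ratio of a positive result = 0.98/0.07 = 14.
Target odds = 49.
Need (7/493) × 14ⁿ ≥ 49, i.e. 14ⁿ ≥ 3451.
14³ = 2744 falls short of 3451 but 14⁴ = 38416 reaches it, so n = 4.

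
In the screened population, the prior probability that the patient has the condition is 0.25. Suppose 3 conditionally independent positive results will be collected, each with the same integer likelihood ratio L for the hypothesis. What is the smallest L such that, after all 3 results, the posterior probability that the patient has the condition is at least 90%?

3

Prior odds = 0.25/0.75 = 1/3.
Target odds = 0.9/0.1 = 9.
Need L³ ≥ 9 ÷ (1/3) = 27.
2³ = 8 < 27 ≤ 27 = 3³, so L = 3.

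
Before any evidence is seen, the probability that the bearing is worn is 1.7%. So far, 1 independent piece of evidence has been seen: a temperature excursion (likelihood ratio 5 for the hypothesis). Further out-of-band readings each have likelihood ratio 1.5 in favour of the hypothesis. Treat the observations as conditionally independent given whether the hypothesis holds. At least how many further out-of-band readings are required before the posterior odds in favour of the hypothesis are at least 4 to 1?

10

Prior odds = 0.017/0.983 = 17/983.
Bayes factor of the evidence already in hand = 5.
Odds after that evidence = (17/983) × 5 = 85/983.
Target odds = 4.
Need 1.5ⁿ ≥ 4 ÷ (85/983) = 3932/85.
1.5⁹ = 19683/512 falls short of 3932/85 but 1.5¹⁰ = 59049/1024 reaches it, so n = 10.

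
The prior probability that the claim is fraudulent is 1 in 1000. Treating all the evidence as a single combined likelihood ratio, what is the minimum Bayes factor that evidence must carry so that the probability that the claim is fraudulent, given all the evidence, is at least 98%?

Prior odds = 0.001/0.999 = 1/999.
Target odds = 0.98/0.02 = 49.
Required Bayes factor = 49 ÷ (1/999) = 48951.

48951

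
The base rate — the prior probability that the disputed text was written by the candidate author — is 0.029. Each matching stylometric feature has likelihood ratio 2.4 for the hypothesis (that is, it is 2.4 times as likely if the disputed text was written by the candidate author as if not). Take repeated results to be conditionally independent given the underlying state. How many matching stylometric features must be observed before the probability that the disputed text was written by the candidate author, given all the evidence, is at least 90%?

7

Prior odds = 0.029/0.971 = 29/971.
Likelihood ratio per matching stylometric feature = 2.4.
Target odds: 0.9 ÷ 0.1 = 9.
Need (29/971) × 2.4ⁿ ≥ 9, i.e. 2.4ⁿ ≥ 8739/29.
2.4⁶ = 2985984/15625 falls short of 8739/29 but 2.4⁷ = 35831808/78125 reaches it, so n = 7.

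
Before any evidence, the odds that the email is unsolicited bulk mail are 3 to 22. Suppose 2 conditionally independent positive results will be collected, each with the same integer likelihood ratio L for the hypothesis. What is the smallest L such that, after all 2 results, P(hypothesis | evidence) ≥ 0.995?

Prior odds = 3/22.
Target odds = 0.995/0.005 = 199.
Need L² ≥ 199 ÷ (3/22) = 4378/3.
38² = 1444 < 4378/3 ≤ 1521 = 39², so L = 39.

39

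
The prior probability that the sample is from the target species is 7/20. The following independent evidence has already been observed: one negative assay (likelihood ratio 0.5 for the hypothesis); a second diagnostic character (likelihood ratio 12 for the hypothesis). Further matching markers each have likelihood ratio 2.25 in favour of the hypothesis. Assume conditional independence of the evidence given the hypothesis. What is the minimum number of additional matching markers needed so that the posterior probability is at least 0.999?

Prior odds = 0.35/0.65 = 7/13.
Combined Bayes factor of the evidence already in hand = 0.5 × 12 = 6.
Odds after that evidence = (7/13) × 6 = 42/13.
Target odds = 0.999/0.001 = 999.
Need 2.25ⁿ ≥ 999 ÷ (42/13) = 4329/14.
2.25⁷ = 4782969/16384 falls short of 4329/14 but 2.25⁸ = 43046721/65536 reaches it, so n = 8.

8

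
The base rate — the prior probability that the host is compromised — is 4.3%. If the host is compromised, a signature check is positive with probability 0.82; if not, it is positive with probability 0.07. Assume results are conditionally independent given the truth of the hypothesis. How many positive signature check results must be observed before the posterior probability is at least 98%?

3

Prior odds = 0.043/0.957 = 43/957.
Likelihood ratio of a positive = 0.82/0.07 = 82/7.
Target posterior odds = 0.98/0.02 = 49.
Require (82/7)ⁿ ≥ 49 ÷ (43/957) = 46893/43.
(82/7)² = 6724/49 falls short of 46893/43 but (82/7)³ = 551368/343 reaches it, so n = 3.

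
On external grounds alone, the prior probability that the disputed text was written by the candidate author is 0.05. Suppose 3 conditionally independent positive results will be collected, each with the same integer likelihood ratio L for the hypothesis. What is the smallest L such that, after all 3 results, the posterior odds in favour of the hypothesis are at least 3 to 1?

4

Prior odds = 0.05/0.95 = 1/19.
Target odds = 3.
Need L³ ≥ 3 ÷ (1/19) = 57.
3³ = 27 < 57 ≤ 64 = 4³, so L = 4.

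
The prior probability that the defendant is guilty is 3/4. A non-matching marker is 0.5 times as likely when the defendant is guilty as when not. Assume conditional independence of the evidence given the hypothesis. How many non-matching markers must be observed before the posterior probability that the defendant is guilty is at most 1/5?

Prior odds = 0.75/0.25 = 3.
Likelihood ratio per non-matching marker = 0.5.
Target posterior odds = 0.2/0.8 = 0.25.
Require 0.5ⁿ ≤ 0.25 ÷ 3 = 1/12.
0.5³ = 0.125 is still above 1/12 but 0.5⁴ = 0.0625 is at or below it, so n = 4.

4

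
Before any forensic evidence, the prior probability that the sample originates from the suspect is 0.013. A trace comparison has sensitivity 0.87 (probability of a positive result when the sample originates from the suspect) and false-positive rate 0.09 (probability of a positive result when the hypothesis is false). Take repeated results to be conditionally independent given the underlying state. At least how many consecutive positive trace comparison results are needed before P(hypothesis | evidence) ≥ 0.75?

3

Prior odds: 0.013 ÷ 0.987 = 13/987.
Likelihood ratio of a positive result = 0.87/0.09 = 29/3.
Target posterior odds = 0.75/0.25 = 3.
Require (29/3)ⁿ ≥ 3 ÷ (13/987) = 2961/13.
(29/3)² = 841/9 falls short of 2961/13 but (29/3)³ = 24389/27 reaches it, so n = 3.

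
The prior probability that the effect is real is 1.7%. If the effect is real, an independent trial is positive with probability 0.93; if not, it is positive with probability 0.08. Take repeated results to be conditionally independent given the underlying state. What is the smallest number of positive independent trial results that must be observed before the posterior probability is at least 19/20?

Prior odds: 0.017 ÷ 0.983 = 17/983.
Likelihood ratio of a positive = 0.93/0.08 = 11.625.
Target odds: 0.95 ÷ 0.05 = 19.
Need (17/983) × 11.625ⁿ ≥ 19, i.e. 11.625ⁿ ≥ 18677/17.
11.625² = 135.140625 falls short of 18677/17 but 11.625³ = 804357/512 reaches it, so n = 3.

3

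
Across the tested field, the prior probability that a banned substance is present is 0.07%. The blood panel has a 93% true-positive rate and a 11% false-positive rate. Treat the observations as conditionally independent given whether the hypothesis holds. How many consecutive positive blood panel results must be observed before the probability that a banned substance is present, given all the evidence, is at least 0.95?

Prior odds = 0.0007/0.9993 = 7/9993.
Likelihood ratio of a positive result = 0.93/0.11 = 93/11.
Target odds: 0.95 ÷ 0.05 = 19.
Require (93/11)ⁿ ≥ 19 ÷ (7/9993) = 189867/7.
(93/11)⁴ = 74805201/14641 falls short of 189867/7 but (93/11)⁵ ≈43196.8 reaches it, so n = 5.

5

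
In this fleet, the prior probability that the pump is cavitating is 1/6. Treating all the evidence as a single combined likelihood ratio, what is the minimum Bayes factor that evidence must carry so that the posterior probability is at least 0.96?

Prior odds = (1/6)/(5/6) = 0.2.
Target odds = 0.96/0.04 = 24.
Required Bayes factor = 24 ÷ 0.2 = 120.

120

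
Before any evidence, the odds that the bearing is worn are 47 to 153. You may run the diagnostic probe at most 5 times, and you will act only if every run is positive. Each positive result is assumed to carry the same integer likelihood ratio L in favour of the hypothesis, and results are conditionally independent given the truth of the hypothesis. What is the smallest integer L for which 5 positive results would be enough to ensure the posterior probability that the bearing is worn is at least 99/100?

Prior odds = 47/153.
Target odds = 0.99/0.01 = 99.
Need L⁵ ≥ 99 ÷ (47/153) = 15147/47.
3⁵ = 243 < 15147/47 ≤ 1024 = 4⁵, so L = 4.

4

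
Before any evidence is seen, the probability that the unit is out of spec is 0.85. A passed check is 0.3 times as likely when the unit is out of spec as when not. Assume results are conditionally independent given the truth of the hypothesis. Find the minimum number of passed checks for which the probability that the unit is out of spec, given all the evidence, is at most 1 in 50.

5

Prior odds = 0.85/0.15 = 17/3.
Likelihood ratio per passed check = 0.3.
Target odds: 0.02 ÷ 0.98 = 1/49.
Require 0.3ⁿ ≤ 1/49 ÷ (17/3) = 3/833.
0.3⁴ = 0.0081 is still above 3/833 but 0.3⁵ = 243/100000 is at or below it, so n = 5.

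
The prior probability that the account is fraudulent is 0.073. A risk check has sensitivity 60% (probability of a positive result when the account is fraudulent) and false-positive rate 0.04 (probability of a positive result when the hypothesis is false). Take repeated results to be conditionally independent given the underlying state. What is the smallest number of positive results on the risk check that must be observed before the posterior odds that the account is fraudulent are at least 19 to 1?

3

Prior odds = 0.073/0.927 = 73/927.
Likelihood ratio of a positive result = 0.6/0.04 = 15.
Target odds = 19.
Need (73/927) × 15ⁿ ≥ 19, i.e. 15ⁿ ≥ 17613/73.
15² = 225 falls short of 17613/73 but 15³ = 3375 reaches it, so n = 3.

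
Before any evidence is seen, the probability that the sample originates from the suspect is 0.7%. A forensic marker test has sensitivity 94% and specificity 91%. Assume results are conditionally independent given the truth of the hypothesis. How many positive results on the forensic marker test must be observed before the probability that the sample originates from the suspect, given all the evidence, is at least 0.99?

5

Prior odds = 0.007/0.993 = 7/993.
False-positive rate = 1 − 0.91 = 0.09; likelihood ratio of a positive = 0.94/0.09 = 94/9.
Target posterior odds = 0.99/0.01 = 99.
Need (7/993) × (94/9)ⁿ ≥ 99, i.e. (94/9)ⁿ ≥ 98307/7.
(94/9)⁴ = 78074896/6561 falls short of 98307/7 but (94/9)⁵ ≈124287 reaches it, so n = 5.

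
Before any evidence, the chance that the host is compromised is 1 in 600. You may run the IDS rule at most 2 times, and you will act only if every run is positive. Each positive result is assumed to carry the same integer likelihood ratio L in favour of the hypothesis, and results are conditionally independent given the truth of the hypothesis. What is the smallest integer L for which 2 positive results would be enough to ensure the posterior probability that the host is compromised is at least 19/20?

107

Prior odds = (1/600)/(599/600) = 1/599.
Target odds = 0.95/0.05 = 19.
Need L² ≥ 19 ÷ (1/599) = 11381.
106² = 11236 < 11381 ≤ 11449 = 107², so L = 107.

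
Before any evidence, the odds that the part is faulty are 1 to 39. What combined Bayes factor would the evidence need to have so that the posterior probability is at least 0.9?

351

Prior odds = 1/39.
Target odds = 0.9/0.1 = 9.
Required Bayes factor = 9 ÷ (1/39) = 351.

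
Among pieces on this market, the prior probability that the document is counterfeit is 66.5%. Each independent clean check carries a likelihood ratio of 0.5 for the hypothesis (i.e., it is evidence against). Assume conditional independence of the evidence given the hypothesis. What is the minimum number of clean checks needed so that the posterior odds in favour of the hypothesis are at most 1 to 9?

5

Prior odds = 0.665/0.335 = 133/67.
Likelihood ratio per clean check = 0.5.
Target odds = 1/9.
Need (133/67) × 0.5ⁿ ≤ 1/9, i.e. 0.5ⁿ ≤ 67/1197.
0.5⁴ = 0.0625 is still above 67/1197 but 0.5⁵ = 0.03125 is at or below it, so n = 5.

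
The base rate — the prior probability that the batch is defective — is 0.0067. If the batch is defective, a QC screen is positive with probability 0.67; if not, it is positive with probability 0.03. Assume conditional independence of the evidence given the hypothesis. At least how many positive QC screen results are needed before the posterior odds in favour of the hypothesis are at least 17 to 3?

Prior odds = 0.0067/0.9933 = 67/9933.
Likelihood ratio of a positive = 0.67/0.03 = 67/3.
Target odds = 17/3.
Require (67/3)ⁿ ≥ 17/3 ÷ (67/9933) = 56287/67.
(67/3)² = 4489/9 falls short of 56287/67 but (67/3)³ = 300763/27 reaches it, so n = 3.

3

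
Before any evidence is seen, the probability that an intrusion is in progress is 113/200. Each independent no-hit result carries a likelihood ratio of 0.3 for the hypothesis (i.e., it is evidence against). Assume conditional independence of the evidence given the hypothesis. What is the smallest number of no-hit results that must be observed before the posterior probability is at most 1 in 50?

Prior odds: 0.565 ÷ 0.435 = 113/87.
Likelihood ratio per no-hit result = 0.3.
Target odds: 0.02 ÷ 0.98 = 1/49.
Require 0.3ⁿ ≤ 1/49 ÷ (113/87) = 87/5537.
0.3³ = 0.027 is still above 87/5537 but 0.3⁴ = 0.0081 is at or below it, so n = 4.

4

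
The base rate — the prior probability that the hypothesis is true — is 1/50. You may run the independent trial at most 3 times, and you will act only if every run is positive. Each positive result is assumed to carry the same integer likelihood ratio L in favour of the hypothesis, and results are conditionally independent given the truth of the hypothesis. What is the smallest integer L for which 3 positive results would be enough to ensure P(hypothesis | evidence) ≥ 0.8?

Prior odds = 0.02/0.98 = 1/49.
Target odds = 0.8/0.2 = 4.
Need L³ ≥ 4 ÷ (1/49) = 196.
5³ = 125 < 196 ≤ 216 = 6³, so L = 6.

6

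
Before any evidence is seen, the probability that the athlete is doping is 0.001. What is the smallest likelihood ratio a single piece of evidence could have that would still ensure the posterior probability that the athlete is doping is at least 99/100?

Prior odds = 0.001/0.999 = 1/999.
Target odds = 0.99/0.01 = 99.
Required Bayes factor = 99 ÷ (1/999) = 98901.

98901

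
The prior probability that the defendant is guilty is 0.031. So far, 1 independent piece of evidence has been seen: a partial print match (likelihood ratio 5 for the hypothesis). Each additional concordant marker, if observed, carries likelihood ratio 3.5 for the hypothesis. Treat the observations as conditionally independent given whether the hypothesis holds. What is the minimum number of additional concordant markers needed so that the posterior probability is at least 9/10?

Prior odds = 0.031/0.969 = 31/969.
Bayes factor of the evidence already in hand = 5.
Odds after that evidence = (31/969) × 5 = 155/969.
Target odds = 0.9/0.1 = 9.
Need 3.5ⁿ ≥ 9 ÷ (155/969) = 8721/155.
3.5³ = 42.875 falls short of 8721/155 but 3.5⁴ = 150.0625 reaches it, so n = 4.

4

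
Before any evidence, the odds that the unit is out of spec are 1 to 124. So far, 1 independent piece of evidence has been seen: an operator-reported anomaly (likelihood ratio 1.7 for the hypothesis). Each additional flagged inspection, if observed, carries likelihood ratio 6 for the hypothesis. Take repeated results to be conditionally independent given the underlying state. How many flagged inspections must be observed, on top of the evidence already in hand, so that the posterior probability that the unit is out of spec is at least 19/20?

Prior odds = 1/124.
Bayes factor of the evidence already in hand = 1.7.
Odds after that evidence = (1/124) × 1.7 = 17/1240.
Target odds = 0.95/0.05 = 19.
Need 6ⁿ ≥ 19 ÷ (17/1240) = 23560/17.
6⁴ = 1296 falls short of 23560/17 but 6⁵ = 7776 reaches it, so n = 5.

5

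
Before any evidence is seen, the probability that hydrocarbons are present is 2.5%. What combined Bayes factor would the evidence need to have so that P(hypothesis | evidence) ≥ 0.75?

Prior odds = 0.025/0.975 = 1/39.
Target odds = 0.75/0.25 = 3.
Required Bayes factor = 3 ÷ (1/39) = 117.

117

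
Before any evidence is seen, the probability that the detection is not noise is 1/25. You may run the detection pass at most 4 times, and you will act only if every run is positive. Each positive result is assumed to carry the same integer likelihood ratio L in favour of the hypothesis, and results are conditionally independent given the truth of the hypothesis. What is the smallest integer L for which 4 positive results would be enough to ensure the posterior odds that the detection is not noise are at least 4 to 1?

Prior odds = 0.04/0.96 = 1/24.
Target odds = 4.
Need L⁴ ≥ 4 ÷ (1/24) = 96.
3⁴ = 81 < 96 ≤ 256 = 4⁴, so L = 4.

4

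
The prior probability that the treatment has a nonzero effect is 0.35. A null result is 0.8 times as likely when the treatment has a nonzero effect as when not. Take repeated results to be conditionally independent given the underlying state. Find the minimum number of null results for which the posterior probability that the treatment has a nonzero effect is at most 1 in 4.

3

Prior odds: 0.35 ÷ 0.65 = 7/13.
Likelihood ratio per null result = 0.8.
Target odds: 0.25 ÷ 0.75 = 1/3.
Require 0.8ⁿ ≤ 1/3 ÷ (7/13) = 13/21.
0.8² = 0.64 is still above 13/21 but 0.8³ = 0.512 is at or below it, so n = 3.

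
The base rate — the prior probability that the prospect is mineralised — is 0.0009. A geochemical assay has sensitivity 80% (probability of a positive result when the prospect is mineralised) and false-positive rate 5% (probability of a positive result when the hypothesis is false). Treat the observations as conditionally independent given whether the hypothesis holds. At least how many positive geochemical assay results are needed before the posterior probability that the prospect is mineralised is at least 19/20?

4

Prior odds: 0.0009 ÷ 0.9991 = 9/9991.
Likelihood ratio of a positive result = 0.8/0.05 = 16.
Target odds: 0.95 ÷ 0.05 = 19.
Require 16ⁿ ≥ 19 ÷ (9/9991) = 189829/9.
16³ = 4096 falls short of 189829/9 but 16⁴ = 65536 reaches it, so n = 4.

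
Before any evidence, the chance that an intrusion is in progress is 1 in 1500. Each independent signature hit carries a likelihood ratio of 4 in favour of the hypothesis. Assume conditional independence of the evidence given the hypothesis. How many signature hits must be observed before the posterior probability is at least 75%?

Prior odds: (1/1500) ÷ (1499/1500) = 1/1499.
Likelihood ratio per signature hit = 4.
Target posterior odds = 0.75/0.25 = 3.
Require 4ⁿ ≥ 3 ÷ (1/1499) = 4497.
4⁶ = 4096 falls short of 4497 but 4⁷ = 16384 reaches it, so n = 7.

7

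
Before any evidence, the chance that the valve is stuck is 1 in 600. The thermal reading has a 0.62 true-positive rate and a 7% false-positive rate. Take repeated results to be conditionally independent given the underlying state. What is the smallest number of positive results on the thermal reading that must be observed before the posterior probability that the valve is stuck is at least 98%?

Prior odds = (1/600)/(599/600) = 1/599.
Likelihood ratio of a positive result = 0.62/0.07 = 62/7.
Target posterior odds = 0.98/0.02 = 49.
Require (62/7)ⁿ ≥ 49 ÷ (1/599) = 29351.
(62/7)⁴ = 14776336/2401 falls short of 29351 but (62/7)⁵ = 916132832/16807 reaches it, so n = 5.

5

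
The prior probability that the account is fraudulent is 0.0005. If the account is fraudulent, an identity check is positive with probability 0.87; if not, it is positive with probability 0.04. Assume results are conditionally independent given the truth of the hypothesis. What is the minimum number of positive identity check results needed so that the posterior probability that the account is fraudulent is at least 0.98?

Prior odds: 0.0005 ÷ 0.9995 = 1/1999.
Likelihood ratio of a positive = 0.87/0.04 = 21.75.
Target posterior odds = 0.98/0.02 = 49.
Require 21.75ⁿ ≥ 49 ÷ (1/1999) = 97951.
21.75³ = 658503/64 falls short of 97951 but 21.75⁴ = 57289761/256 reaches it, so n = 4.

4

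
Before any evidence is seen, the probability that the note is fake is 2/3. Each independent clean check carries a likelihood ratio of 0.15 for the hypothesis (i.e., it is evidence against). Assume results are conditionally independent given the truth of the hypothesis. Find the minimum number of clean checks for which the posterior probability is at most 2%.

3

Prior odds: (2/3) ÷ (1/3) = 2.
Likelihood ratio per clean check = 0.15.
Target odds: 0.02 ÷ 0.98 = 1/49.
Need 2 × 0.15ⁿ ≤ 1/49, i.e. 0.15ⁿ ≤ 1/98.
0.15² = 0.0225 is still above 1/98 but 0.15³ = 0.003375 is at or below it, so n = 3.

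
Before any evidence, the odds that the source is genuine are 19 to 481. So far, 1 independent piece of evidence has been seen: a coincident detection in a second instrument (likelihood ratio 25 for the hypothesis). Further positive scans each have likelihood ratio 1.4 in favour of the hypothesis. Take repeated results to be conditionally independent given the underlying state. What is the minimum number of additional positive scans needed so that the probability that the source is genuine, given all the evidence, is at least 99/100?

Prior odds = 19/481.
Bayes factor of the evidence already in hand = 25.
Odds after that evidence = (19/481) × 25 = 475/481.
Target odds = 0.99/0.01 = 99.
Need 1.4ⁿ ≥ 99 ÷ (475/481) = 47619/475.
1.4¹³ ≈79.3715 falls short of 47619/475 but 1.4¹⁴ ≈111.12 reaches it, so n = 14.

14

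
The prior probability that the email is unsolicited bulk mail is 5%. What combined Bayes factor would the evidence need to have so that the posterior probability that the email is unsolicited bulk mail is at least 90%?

Prior odds = 0.05/0.95 = 1/19.
Target odds = 0.9/0.1 = 9.
Required Bayes factor = 9 ÷ (1/19) = 171.

171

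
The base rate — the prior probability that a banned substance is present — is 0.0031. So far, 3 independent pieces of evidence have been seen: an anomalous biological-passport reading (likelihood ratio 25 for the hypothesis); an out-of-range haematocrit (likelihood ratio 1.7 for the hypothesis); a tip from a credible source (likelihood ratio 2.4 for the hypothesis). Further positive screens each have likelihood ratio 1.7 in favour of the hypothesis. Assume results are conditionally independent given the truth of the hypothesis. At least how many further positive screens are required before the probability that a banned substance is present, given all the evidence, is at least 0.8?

5

Prior odds = 0.0031/0.9969 = 31/9969.
Combined Bayes factor of the evidence already in hand = 25 × 1.7 × 2.4 = 102.
Odds after that evidence = (31/9969) × 102 = 1054/3323.
Target odds = 0.8/0.2 = 4.
Need 1.7ⁿ ≥ 4 ÷ (1054/3323) = 6646/527.
1.7⁴ = 8.3521 falls short of 6646/527 but 1.7⁵ = 1419857/100000 reaches it, so n = 5.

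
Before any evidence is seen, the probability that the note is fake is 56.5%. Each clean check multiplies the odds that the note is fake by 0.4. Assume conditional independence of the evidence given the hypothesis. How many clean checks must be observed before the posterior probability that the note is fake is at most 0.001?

8

Prior odds = 0.565/0.435 = 113/87.
Likelihood ratio per clean check = 0.4.
Target posterior odds = 0.001/0.999 = 1/999.
Need (113/87) × 0.4ⁿ ≤ 1/999, i.e. 0.4ⁿ ≤ 29/37629.
0.4⁷ = 128/78125 is still above 29/37629 but 0.4⁸ = 256/390625 is at or below it, so n = 8.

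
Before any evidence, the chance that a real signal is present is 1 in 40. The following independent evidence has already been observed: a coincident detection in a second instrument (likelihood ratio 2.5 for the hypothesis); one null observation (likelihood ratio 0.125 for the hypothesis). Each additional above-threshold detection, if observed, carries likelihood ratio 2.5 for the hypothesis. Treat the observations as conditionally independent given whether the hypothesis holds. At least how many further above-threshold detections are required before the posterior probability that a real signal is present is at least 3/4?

Prior odds = 0.025/0.975 = 1/39.
Combined Bayes factor of the evidence already in hand = 2.5 × 0.125 = 0.3125.
Odds after that evidence = (1/39) × 0.3125 = 5/624.
Target odds = 0.75/0.25 = 3.
Need 2.5ⁿ ≥ 3 ÷ (5/624) = 374.4.
2.5⁶ = 244.140625 falls short of 374.4 but 2.5⁷ = 610.3515625 reaches it, so n = 7.

7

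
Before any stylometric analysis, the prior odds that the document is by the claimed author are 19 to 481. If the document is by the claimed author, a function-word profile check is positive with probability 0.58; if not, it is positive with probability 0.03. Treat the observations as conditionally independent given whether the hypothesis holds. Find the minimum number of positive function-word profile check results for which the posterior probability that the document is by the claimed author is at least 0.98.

3

Prior odds = 19/481.
Likelihood ratio of a positive = 0.58/0.03 = 58/3.
Target odds: 0.98 ÷ 0.02 = 49.
Need (19/481) × (58/3)ⁿ ≥ 49, i.e. (58/3)ⁿ ≥ 23569/19.
(58/3)² = 3364/9 falls short of 23569/19 but (58/3)³ = 195112/27 reaches it, so n = 3.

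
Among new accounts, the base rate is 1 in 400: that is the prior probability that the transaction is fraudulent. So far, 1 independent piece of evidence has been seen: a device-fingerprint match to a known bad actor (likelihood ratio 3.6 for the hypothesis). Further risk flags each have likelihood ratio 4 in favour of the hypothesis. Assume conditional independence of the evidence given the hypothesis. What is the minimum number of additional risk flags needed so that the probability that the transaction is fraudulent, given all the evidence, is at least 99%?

7

Prior odds = 0.0025/0.9975 = 1/399.
Bayes factor of the evidence already in hand = 3.6.
Odds after that evidence = (1/399) × 3.6 = 6/665.
Target odds = 0.99/0.01 = 99.
Need 4ⁿ ≥ 99 ÷ (6/665) = 10972.5.
4⁶ = 4096 falls short of 10972.5 but 4⁷ = 16384 reaches it, so n = 7.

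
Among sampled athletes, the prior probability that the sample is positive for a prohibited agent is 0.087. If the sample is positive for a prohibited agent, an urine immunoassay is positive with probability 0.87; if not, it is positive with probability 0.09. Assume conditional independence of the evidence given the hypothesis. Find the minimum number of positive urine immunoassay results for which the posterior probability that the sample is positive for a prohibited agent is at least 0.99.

Prior odds: 0.087 ÷ 0.913 = 87/913.
Likelihood ratio of a positive = 0.87/0.09 = 29/3.
Target posterior odds = 0.99/0.01 = 99.
Need (87/913) × (29/3)ⁿ ≥ 99, i.e. (29/3)ⁿ ≥ 30129/29.
(29/3)³ = 24389/27 falls short of 30129/29 but (29/3)⁴ = 707281/81 reaches it, so n = 4.

4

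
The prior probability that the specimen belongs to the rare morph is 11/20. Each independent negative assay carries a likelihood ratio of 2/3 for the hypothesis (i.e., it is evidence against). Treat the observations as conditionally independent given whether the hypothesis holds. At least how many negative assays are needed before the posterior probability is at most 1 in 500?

Prior odds = 0.55/0.45 = 11/9.
Likelihood ratio per negative assay = 2/3.
Target odds: 0.002 ÷ 0.998 = 1/499.
Require (2/3)ⁿ ≤ 1/499 ÷ (11/9) = 9/5489.
(2/3)¹⁵ = 32768/14348907 is still above 9/5489 but (2/3)¹⁶ = 65536/43046721 is at or below it, so n = 16.

16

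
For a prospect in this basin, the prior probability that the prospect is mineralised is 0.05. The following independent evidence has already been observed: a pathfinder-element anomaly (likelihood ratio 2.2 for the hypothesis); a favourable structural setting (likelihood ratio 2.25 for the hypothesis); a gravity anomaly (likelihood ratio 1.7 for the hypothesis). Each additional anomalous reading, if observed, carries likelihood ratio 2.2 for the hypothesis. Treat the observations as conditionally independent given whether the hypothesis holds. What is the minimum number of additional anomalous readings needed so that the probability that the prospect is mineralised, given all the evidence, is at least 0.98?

Prior odds = 0.05/0.95 = 1/19.
Combined Bayes factor of the evidence already in hand = 2.2 × 2.25 × 1.7 = 8.415.
Odds after that evidence = (1/19) × 8.415 = 1683/3800.
Target odds = 0.98/0.02 = 49.
Need 2.2ⁿ ≥ 49 ÷ (1683/3800) = 186200/1683.
2.2⁵ = 51.53632 falls short of 186200/1683 but 2.2⁶ = 1771561/15625 reaches it, so n = 6.

6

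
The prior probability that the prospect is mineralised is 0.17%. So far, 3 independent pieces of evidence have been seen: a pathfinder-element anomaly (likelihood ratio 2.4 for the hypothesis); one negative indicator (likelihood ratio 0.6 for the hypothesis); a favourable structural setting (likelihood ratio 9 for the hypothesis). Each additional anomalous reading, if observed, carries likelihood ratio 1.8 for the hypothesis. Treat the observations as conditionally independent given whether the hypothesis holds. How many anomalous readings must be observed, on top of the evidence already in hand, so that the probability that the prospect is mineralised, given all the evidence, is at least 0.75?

9

Prior odds = 0.0017/0.9983 = 17/9983.
Combined Bayes factor of the evidence already in hand = 2.4 × 0.6 × 9 = 12.96.
Odds after that evidence = (17/9983) × 12.96 = 5508/249575.
Target odds = 0.75/0.25 = 3.
Need 1.8ⁿ ≥ 3 ÷ (5508/249575) = 249575/1836.
1.8⁸ = 43046721/390625 falls short of 249575/1836 but 1.8⁹ = 387420489/1953125 reaches it, so n = 9.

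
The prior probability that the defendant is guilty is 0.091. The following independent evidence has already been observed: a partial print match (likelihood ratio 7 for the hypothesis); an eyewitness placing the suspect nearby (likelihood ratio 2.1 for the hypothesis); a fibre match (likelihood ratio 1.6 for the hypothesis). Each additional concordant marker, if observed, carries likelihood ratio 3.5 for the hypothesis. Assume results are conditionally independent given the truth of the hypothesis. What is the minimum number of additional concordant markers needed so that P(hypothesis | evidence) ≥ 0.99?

Prior odds = 0.091/0.909 = 91/909.
Combined Bayes factor of the evidence already in hand = 7 × 2.1 × 1.6 = 23.52.
Odds after that evidence = (91/909) × 23.52 = 17836/7575.
Target odds = 0.99/0.01 = 99.
Need 3.5ⁿ ≥ 99 ÷ (17836/7575) = 749925/17836.
3.5² = 12.25 falls short of 749925/17836 but 3.5³ = 42.875 reaches it, so n = 3.

3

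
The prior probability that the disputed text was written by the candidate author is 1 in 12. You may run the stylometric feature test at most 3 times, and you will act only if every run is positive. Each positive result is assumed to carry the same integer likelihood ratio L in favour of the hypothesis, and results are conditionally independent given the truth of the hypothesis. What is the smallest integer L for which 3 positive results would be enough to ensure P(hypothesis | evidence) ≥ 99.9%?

Prior odds = (1/12)/(11/12) = 1/11.
Target odds = 0.999/0.001 = 999.
Need L³ ≥ 999 ÷ (1/11) = 10989.
22³ = 10648 < 10989 ≤ 12167 = 23³, so L = 23.

23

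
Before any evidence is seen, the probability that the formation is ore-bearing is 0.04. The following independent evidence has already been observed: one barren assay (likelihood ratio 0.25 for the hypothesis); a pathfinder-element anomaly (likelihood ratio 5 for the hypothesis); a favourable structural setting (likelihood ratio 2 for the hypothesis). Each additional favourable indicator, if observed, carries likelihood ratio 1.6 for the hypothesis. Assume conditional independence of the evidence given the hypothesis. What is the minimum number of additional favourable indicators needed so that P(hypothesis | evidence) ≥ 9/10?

10

Prior odds = 0.04/0.96 = 1/24.
Combined Bayes factor of the evidence already in hand = 0.25 × 5 × 2 = 2.5.
Odds after that evidence = (1/24) × 2.5 = 5/48.
Target odds = 0.9/0.1 = 9.
Need 1.6ⁿ ≥ 9 ÷ (5/48) = 86.4.
1.6⁹ = 134217728/1953125 falls short of 86.4 but 1.6¹⁰ ≈109.951 reaches it, so n = 10.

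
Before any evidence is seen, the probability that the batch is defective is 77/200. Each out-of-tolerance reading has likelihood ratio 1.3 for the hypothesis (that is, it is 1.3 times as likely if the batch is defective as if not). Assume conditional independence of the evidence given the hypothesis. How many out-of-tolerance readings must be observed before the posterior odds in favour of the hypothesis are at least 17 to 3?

Prior odds = 0.385/0.615 = 77/123.
Likelihood ratio per out-of-tolerance reading = 1.3.
Target odds = 17/3.
Require 1.3ⁿ ≥ 17/3 ÷ (77/123) = 697/77.
1.3⁸ = 815730721/100000000 falls short of 697/77 but 1.3⁹ ≈10.6045 reaches it, so n = 9.

9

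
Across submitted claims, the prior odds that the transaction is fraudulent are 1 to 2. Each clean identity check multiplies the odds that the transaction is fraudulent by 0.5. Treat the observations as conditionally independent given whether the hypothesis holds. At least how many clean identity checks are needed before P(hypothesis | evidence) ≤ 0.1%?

9

Prior odds = 0.5.
Likelihood ratio per clean identity check = 0.5.
Target posterior odds = 0.001/0.999 = 1/999.
Require 0.5ⁿ ≤ 1/999 ÷ 0.5 = 2/999.
0.5⁸ = 0.00390625 is still above 2/999 but 0.5⁹ = 0.001953125 is at or below it, so n = 9.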